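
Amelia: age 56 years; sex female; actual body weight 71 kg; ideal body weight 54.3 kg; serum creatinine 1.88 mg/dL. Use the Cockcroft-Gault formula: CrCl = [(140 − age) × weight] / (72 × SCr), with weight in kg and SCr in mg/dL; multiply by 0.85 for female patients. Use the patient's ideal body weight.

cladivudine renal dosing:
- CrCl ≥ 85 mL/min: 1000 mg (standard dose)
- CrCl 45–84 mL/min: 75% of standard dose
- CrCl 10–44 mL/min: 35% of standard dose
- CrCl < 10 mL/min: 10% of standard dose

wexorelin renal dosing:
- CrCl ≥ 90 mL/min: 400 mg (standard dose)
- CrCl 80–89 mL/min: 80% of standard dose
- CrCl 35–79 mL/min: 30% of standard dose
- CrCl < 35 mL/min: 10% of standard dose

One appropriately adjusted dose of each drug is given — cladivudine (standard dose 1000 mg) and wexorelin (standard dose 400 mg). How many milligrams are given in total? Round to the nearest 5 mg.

390 mg

CrCl = (140 − 56) × 54.3 / (72 × 1.88) × 0.85 = 4561.2 / 135.36 × 0.85 ≈ 28.6 mL/min
CrCl ≈ 29 mL/min.
cladivudine: 10–44 mL/min → 35% of 1000 mg = 350 mg.
wexorelin: < 35 mL/min → 10% of 400 mg = 40 mg.
Total = 350 + 40 = 390 mg.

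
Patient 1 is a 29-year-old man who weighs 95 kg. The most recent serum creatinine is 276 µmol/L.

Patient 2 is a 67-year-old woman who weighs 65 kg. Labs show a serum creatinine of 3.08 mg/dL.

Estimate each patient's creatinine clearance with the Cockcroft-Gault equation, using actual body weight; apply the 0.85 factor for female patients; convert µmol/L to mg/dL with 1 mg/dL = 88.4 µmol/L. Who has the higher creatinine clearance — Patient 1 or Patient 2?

Patient 1

Patient 1: SCr = 276 / 88.4 = 3.122 mg/dL
Patient 1: CrCl = (140 − 29) × 95 / (72 × 3.122) = 10545.0 / 224.78 ≈ 46.9 mL/min
Patient 2: CrCl = (140 − 67) × 65 / (72 × 3.08) × 0.85 = 4745.0 / 221.76 × 0.85 ≈ 18.2 mL/min
46.9 vs 18.2 mL/min → Patient 1 is higher.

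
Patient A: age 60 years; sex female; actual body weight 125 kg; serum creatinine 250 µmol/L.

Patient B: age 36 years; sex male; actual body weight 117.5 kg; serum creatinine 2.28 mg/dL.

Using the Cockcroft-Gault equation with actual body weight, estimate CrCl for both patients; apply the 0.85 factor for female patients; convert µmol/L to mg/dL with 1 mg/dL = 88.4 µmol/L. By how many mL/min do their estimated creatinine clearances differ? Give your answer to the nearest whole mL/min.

Patient A: SCr = 250 / 88.4 = 2.828 mg/dL
Patient A: CrCl = (140 − 60) × 125 / (72 × 2.828) × 0.85 = 10000.0 / 203.62 × 0.85 ≈ 41.7 mL/min
Patient B: CrCl = (140 − 36) × 117.5 / (72 × 2.28) = 12220.0 / 164.16 ≈ 74.4 mL/min
|41.7 − 74.4| = 32.7 mL/min

33 mL/min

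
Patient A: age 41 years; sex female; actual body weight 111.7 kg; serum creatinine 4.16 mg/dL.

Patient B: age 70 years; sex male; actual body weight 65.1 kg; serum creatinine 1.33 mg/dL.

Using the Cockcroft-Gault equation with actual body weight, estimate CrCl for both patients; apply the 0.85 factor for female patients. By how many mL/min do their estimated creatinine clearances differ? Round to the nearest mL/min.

Patient A: CrCl = (140 − 41) × 111.7 / (72 × 4.16) × 0.85 = 11058.3 / 299.52 × 0.85 ≈ 31.4 mL/min
Patient B: CrCl = (140 − 70) × 65.1 / (72 × 1.33) = 4557.0 / 95.76 ≈ 47.6 mL/min
|31.4 − 47.6| = 16.2 mL/min

16 mL/min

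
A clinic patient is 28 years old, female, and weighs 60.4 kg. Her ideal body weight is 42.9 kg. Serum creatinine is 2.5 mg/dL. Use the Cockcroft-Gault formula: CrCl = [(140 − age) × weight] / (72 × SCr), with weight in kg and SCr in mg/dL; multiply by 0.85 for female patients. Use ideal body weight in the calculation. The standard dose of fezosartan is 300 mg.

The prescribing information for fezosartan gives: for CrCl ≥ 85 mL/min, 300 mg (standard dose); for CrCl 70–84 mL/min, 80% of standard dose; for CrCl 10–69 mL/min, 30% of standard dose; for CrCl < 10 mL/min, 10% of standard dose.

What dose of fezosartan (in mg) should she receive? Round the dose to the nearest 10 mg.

90 mg

CrCl = (140 − 28) × 42.9 / (72 × 2.5) × 0.85 = 4804.8 / 180.00 × 0.85 ≈ 22.7 mL/min
CrCl ≈ 23 mL/min → bracket 10–69 mL/min.
30% of 300 mg = 90 mg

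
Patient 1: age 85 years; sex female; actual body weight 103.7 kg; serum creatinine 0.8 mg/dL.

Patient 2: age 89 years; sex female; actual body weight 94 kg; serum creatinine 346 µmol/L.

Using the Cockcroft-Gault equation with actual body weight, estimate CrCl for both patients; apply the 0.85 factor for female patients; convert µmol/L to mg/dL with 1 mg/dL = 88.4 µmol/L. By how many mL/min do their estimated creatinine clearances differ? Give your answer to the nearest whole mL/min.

Patient 1: CrCl = (140 − 85) × 103.7 / (72 × 0.8) × 0.85 = 5703.5 / 57.60 × 0.85 ≈ 84.2 mL/min
Patient 2: SCr = 346 / 88.4 = 3.914 mg/dL
Patient 2: CrCl = (140 − 89) × 94 / (72 × 3.914) × 0.85 = 4794.0 / 281.81 × 0.85 ≈ 14.5 mL/min
|84.2 − 14.5| = 69.7 mL/min

70 mL/min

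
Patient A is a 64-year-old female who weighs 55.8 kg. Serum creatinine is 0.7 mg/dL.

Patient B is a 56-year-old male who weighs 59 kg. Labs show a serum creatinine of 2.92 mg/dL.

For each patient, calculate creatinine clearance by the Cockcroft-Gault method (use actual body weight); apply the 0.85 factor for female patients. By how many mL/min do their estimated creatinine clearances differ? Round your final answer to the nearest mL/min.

Patient A: CrCl = (140 − 64) × 55.8 / (72 × 0.7) × 0.85 = 4240.8 / 50.40 × 0.85 ≈ 71.5 mL/min
Patient B: CrCl = (140 − 56) × 59 / (72 × 2.92) = 4956.0 / 210.24 ≈ 23.6 mL/min
|71.5 − 23.6| = 47.9 mL/min

48 mL/min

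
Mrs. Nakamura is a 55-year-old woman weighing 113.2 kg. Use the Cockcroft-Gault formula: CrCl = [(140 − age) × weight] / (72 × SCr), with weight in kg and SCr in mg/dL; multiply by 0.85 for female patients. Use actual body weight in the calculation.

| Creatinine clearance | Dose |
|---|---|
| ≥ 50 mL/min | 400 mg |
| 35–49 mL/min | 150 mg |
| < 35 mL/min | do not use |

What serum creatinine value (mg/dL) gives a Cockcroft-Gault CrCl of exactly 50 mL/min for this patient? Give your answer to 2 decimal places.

2.27 mg/dL

Standard dose requires CrCl ≥ 50 mL/min.
Set (140 − 55) × 113.2 × 0.85 / (72 × SCr) = 50
SCr = (140 − 55) × 113.2 × 0.85 / (72 × 50) = 2.272 mg/dL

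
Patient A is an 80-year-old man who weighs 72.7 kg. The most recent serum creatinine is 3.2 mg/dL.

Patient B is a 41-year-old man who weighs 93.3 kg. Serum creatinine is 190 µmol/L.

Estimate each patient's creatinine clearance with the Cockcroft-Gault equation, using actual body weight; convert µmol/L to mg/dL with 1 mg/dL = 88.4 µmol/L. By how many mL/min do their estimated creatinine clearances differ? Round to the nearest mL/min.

41 mL/min

Patient A: CrCl = (140 − 80) × 72.7 / (72 × 3.2) = 4362.0 / 230.40 ≈ 18.9 mL/min
Patient B: SCr = 190 / 88.4 = 2.149 mg/dL
Patient B: CrCl = (140 − 41) × 93.3 / (72 × 2.149) = 9236.7 / 154.73 ≈ 59.7 mL/min
|18.9 − 59.7| = 40.8 mL/min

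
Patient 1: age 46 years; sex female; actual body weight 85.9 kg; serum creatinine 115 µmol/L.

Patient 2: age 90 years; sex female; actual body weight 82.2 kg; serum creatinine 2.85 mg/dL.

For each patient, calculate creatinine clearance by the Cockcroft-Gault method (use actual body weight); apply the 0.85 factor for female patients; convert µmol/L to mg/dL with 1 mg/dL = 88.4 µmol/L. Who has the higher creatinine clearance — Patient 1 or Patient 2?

Patient 1

Patient 1: SCr = 115 / 88.4 = 1.301 mg/dL
Patient 1: CrCl = (140 − 46) × 85.9 / (72 × 1.301) × 0.85 = 8074.6 / 93.67 × 0.85 ≈ 73.3 mL/min
Patient 2: CrCl = (140 − 90) × 82.2 / (72 × 2.85) × 0.85 = 4110.0 / 205.20 × 0.85 ≈ 17.0 mL/min
73.3 vs 17.0 mL/min → Patient 1 is higher.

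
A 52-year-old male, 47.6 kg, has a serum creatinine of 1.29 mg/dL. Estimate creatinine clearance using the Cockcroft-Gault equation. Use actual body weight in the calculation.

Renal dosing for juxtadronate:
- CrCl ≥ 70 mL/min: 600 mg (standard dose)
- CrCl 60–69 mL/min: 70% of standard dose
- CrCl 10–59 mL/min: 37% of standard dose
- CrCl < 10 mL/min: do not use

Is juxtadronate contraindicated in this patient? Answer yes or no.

no

CrCl = (140 − 52) × 47.6 / (72 × 1.29) = 4188.8 / 92.88 ≈ 45.1 mL/min
CrCl ≈ 45 mL/min, which is ≥ 10 mL/min.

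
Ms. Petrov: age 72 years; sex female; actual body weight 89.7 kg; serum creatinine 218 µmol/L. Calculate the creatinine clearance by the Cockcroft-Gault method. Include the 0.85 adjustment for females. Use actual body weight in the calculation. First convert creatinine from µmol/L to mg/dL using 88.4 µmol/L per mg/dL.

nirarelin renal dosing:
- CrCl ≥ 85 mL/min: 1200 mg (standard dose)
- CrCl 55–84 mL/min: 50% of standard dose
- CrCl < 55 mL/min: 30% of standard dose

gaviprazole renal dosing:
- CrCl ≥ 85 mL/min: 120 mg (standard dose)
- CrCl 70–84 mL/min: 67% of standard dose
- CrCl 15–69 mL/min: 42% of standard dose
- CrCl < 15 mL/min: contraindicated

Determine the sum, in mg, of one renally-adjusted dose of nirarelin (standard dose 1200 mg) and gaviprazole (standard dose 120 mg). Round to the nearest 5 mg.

SCr = 218 / 88.4 = 2.466 mg/dL
CrCl = (140 − 72) × 89.7 / (72 × 2.466) × 0.85 = 6099.6 / 177.55 × 0.85 ≈ 29.2 mL/min
CrCl ≈ 29 mL/min.
nirarelin: < 55 mL/min → 30% of 1200 mg = 360 mg.
gaviprazole: 15–69 mL/min → 42% of 120 mg = 50.4 mg.
Total = 360 + 50.4 = 410.4 mg.

410 mg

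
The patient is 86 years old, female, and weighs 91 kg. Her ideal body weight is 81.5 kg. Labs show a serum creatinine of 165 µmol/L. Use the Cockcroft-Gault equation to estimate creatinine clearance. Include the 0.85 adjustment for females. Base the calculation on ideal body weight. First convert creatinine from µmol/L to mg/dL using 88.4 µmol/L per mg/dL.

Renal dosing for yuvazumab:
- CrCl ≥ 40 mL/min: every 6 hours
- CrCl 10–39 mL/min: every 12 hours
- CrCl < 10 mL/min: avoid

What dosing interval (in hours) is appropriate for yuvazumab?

SCr = 165 / 88.4 = 1.867 mg/dL
CrCl = (140 − 86) × 81.5 / (72 × 1.867) × 0.85 = 4401.0 / 134.42 × 0.85 ≈ 27.8 mL/min
CrCl ≈ 28 mL/min → bracket 10–39 mL/min → every 12 hours.

every 12 hours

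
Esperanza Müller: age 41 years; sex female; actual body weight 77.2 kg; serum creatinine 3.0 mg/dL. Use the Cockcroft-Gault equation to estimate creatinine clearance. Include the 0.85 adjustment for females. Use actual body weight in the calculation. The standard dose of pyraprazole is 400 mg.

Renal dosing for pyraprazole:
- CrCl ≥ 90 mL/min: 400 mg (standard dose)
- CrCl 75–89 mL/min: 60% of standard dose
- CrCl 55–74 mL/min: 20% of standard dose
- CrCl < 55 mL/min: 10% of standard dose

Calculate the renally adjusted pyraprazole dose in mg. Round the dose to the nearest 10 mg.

40 mg

CrCl = (140 − 41) × 77.2 / (72 × 3) × 0.85 = 7642.8 / 216.00 × 0.85 ≈ 30.1 mL/min
CrCl ≈ 30 mL/min → bracket < 55 mL/min.
10% of 400 mg = 40 mg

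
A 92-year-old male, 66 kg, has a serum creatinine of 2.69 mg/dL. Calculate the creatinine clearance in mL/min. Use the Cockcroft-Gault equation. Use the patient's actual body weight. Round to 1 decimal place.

CrCl = (140 − 92) × 66 / (72 × 2.69) = 3168.0 / 193.68 ≈ 16.4 mL/min

16.4 mL/min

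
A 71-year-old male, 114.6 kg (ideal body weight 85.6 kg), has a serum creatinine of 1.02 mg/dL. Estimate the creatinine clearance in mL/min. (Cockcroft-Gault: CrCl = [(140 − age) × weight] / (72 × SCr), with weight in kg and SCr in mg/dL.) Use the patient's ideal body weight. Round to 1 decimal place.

80.4 mL/min

CrCl = (140 − 71) × 85.6 / (72 × 1.02) = 5906.4 / 73.44 ≈ 80.4 mL/min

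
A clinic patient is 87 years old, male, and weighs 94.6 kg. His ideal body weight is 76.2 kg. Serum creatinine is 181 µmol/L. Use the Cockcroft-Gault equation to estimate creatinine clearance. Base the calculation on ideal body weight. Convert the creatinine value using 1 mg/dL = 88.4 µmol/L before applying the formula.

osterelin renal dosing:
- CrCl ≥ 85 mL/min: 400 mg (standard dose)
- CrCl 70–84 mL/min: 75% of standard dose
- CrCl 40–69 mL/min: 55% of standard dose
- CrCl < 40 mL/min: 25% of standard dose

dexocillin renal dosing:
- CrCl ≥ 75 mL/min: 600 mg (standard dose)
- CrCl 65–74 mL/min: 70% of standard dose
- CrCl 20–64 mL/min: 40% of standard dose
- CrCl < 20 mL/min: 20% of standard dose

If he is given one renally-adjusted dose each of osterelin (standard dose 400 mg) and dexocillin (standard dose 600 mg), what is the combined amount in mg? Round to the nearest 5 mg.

SCr = 181 / 88.4 = 2.048 mg/dL
CrCl = (140 − 87) × 76.2 / (72 × 2.048) = 4038.6 / 147.46 ≈ 27.4 mL/min
CrCl ≈ 27 mL/min.
osterelin: < 40 mL/min → 25% of 400 mg = 100 mg.
dexocillin: 20–64 mL/min → 40% of 600 mg = 240 mg.
Total = 100 + 240 = 340 mg.

340 mg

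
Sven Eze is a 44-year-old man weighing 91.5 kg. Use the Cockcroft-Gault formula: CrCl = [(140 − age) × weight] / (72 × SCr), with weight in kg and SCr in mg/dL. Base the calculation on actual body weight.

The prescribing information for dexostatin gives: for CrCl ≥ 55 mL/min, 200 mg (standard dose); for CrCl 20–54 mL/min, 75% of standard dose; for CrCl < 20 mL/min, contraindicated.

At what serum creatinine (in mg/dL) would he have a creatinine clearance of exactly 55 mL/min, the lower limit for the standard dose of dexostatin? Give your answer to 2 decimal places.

Standard dose requires CrCl ≥ 55 mL/min.
Set (140 − 44) × 91.5 / (72 × SCr) = 55
SCr = (140 − 44) × 91.5 / (72 × 55) = 2.218 mg/dL

2.22 mg/dL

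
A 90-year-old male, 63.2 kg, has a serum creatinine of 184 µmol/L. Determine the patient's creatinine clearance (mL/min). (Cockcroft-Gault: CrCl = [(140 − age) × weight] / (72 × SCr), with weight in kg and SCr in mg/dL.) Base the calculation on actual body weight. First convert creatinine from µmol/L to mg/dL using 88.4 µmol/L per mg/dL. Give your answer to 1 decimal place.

SCr = 184 / 88.4 = 2.081 mg/dL
CrCl = (140 − 90) × 63.2 / (72 × 2.081) = 3160.0 / 149.83 ≈ 21.1 mL/min

21.1 mL/min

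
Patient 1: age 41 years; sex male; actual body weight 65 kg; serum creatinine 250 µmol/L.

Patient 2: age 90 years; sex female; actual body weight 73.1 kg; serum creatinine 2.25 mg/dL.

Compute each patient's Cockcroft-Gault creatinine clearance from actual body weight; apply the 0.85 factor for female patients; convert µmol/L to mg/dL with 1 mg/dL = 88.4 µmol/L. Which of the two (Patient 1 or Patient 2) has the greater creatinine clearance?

Patient 1

Patient 1: SCr = 250 / 88.4 = 2.828 mg/dL
Patient 1: CrCl = (140 − 41) × 65 / (72 × 2.828) = 6435.0 / 203.62 ≈ 31.6 mL/min
Patient 2: CrCl = (140 − 90) × 73.1 / (72 × 2.25) × 0.85 = 3655.0 / 162.00 × 0.85 ≈ 19.2 mL/min
31.6 vs 19.2 mL/min → Patient 1 is higher.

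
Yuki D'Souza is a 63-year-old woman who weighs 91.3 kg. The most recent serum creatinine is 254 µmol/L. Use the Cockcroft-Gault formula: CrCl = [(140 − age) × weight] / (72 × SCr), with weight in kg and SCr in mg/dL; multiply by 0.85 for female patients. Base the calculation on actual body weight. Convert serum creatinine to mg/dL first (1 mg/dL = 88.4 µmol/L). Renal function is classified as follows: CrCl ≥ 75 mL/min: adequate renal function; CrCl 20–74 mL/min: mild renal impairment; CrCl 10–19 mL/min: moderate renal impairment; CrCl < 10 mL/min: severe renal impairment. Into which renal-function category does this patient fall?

SCr = 254 / 88.4 = 2.873 mg/dL
CrCl = (140 − 63) × 91.3 / (72 × 2.873) × 0.85 = 7030.1 / 206.86 × 0.85 ≈ 28.9 mL/min
29 mL/min falls in the 'mild renal impairment' range.

mild renal impairment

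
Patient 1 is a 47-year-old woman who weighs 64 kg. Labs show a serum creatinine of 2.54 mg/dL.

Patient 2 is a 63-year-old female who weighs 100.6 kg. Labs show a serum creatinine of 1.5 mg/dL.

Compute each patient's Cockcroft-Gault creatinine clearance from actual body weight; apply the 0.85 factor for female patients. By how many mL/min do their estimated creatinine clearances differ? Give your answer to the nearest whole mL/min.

33 mL/min

Patient 1: CrCl = (140 − 47) × 64 / (72 × 2.54) × 0.85 = 5952.0 / 182.88 × 0.85 ≈ 27.7 mL/min
Patient 2: CrCl = (140 − 63) × 100.6 / (72 × 1.5) × 0.85 = 7746.2 / 108.00 × 0.85 ≈ 61.0 mL/min
|27.7 − 61.0| = 33.3 mL/min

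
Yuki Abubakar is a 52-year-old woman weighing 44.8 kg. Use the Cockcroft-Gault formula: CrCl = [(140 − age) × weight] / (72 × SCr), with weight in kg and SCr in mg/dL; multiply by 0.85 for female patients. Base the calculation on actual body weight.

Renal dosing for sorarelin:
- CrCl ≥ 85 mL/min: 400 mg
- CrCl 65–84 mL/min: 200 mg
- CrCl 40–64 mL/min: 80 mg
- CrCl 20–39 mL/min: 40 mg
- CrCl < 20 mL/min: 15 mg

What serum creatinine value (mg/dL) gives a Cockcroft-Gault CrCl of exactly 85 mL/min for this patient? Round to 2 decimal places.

0.55 mg/dL

Standard dose requires CrCl ≥ 85 mL/min.
Set (140 − 52) × 44.8 × 0.85 / (72 × SCr) = 85
SCr = (140 − 52) × 44.8 × 0.85 / (72 × 85) = 0.548 mg/dL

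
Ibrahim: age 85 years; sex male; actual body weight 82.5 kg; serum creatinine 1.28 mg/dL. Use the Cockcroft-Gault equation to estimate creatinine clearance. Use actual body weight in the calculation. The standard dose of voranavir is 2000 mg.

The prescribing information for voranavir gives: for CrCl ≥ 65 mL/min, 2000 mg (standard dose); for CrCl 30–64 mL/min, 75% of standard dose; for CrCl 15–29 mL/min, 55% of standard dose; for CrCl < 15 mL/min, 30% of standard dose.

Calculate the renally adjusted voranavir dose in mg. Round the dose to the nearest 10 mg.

CrCl = (140 − 85) × 82.5 / (72 × 1.28) = 4537.5 / 92.16 ≈ 49.2 mL/min
CrCl ≈ 49 mL/min → bracket 30–64 mL/min.
75% of 2000 mg = 1500 mg

1500 mg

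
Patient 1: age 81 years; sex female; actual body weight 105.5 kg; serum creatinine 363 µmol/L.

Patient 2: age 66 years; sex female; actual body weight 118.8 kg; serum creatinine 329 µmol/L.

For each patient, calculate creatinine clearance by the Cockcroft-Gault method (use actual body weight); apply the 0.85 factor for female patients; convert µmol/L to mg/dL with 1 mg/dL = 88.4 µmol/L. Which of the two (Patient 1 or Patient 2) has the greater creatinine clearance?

Patient 1: SCr = 363 / 88.4 = 4.106 mg/dL
Patient 1: CrCl = (140 − 81) × 105.5 / (72 × 4.106) × 0.85 = 6224.5 / 295.63 × 0.85 ≈ 17.9 mL/min
Patient 2: SCr = 329 / 88.4 = 3.722 mg/dL
Patient 2: CrCl = (140 − 66) × 118.8 / (72 × 3.722) × 0.85 = 8791.2 / 267.98 × 0.85 ≈ 27.9 mL/min
17.9 vs 27.9 mL/min → Patient 2 is higher.

Patient 2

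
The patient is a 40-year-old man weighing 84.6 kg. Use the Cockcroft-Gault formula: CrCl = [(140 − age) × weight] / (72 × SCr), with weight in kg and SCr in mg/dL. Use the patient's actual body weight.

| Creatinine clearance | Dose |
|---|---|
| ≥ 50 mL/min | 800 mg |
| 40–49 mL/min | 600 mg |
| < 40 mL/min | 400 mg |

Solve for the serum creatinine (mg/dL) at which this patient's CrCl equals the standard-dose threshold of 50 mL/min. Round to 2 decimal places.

Standard dose requires CrCl ≥ 50 mL/min.
Set (140 − 40) × 84.6 / (72 × SCr) = 50
SCr = (140 − 40) × 84.6 / (72 × 50) = 2.350 mg/dL

2.35 mg/dL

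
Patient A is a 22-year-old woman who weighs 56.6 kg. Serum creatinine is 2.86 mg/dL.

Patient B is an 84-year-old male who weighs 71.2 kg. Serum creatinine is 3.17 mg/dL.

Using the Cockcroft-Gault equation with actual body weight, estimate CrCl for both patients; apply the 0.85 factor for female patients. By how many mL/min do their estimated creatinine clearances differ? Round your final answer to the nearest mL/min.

10 mL/min

Patient A: CrCl = (140 − 22) × 56.6 / (72 × 2.86) × 0.85 = 6678.8 / 205.92 × 0.85 ≈ 27.6 mL/min
Patient B: CrCl = (140 − 84) × 71.2 / (72 × 3.17) = 3987.2 / 228.24 ≈ 17.5 mL/min
|27.6 − 17.5| = 10.1 mL/min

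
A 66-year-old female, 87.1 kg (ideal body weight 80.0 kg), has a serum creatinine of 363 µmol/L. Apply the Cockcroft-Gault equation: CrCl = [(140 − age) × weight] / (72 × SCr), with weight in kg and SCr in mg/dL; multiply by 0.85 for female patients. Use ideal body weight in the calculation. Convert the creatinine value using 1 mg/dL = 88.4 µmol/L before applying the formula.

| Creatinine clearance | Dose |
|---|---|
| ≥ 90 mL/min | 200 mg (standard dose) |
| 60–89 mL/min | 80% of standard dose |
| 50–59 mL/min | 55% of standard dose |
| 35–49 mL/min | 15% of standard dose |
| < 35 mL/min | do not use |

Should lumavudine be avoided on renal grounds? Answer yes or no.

yes

SCr = 363 / 88.4 = 4.106 mg/dL
CrCl = (140 − 66) × 80 / (72 × 4.106) × 0.85 = 5920.0 / 295.63 × 0.85 ≈ 17.0 mL/min
CrCl ≈ 17 mL/min, which is < 35 mL/min.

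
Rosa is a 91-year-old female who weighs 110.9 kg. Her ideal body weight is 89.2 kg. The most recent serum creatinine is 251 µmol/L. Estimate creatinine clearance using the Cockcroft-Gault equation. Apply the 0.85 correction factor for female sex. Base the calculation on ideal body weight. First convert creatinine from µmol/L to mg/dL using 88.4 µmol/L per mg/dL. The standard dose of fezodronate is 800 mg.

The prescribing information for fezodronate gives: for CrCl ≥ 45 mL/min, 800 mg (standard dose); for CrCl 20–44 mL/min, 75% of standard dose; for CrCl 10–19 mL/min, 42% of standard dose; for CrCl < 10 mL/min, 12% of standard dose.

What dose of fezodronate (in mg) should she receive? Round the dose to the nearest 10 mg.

340 mg

SCr = 251 / 88.4 = 2.839 mg/dL
CrCl = (140 − 91) × 89.2 / (72 × 2.839) × 0.85 = 4370.8 / 204.41 × 0.85 ≈ 18.2 mL/min
CrCl ≈ 18 mL/min → bracket 10–19 mL/min.
42% of 800 mg = 336 mg → 340 mg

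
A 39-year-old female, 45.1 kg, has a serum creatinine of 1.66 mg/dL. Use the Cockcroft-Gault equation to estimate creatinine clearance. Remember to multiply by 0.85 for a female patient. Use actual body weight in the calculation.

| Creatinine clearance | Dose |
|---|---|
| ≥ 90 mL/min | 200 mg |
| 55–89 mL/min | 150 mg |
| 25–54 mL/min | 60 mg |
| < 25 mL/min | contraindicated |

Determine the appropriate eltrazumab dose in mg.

60 mg

CrCl = (140 − 39) × 45.1 / (72 × 1.66) × 0.85 = 4555.1 / 119.52 × 0.85 ≈ 32.4 mL/min
CrCl ≈ 32 mL/min → bracket 25–54 mL/min.
Dose for this bracket: 60 mg.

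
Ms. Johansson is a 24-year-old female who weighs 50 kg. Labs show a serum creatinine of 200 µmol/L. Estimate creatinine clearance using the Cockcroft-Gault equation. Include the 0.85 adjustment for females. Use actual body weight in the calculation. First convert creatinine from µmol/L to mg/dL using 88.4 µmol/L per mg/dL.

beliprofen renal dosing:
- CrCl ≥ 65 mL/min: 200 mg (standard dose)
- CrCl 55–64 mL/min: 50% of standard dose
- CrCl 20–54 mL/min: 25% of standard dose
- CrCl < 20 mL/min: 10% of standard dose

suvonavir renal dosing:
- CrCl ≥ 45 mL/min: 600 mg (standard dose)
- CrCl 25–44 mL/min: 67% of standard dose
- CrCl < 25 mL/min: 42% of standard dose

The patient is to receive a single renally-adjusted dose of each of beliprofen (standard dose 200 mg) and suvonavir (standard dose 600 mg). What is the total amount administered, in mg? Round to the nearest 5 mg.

450 mg

SCr = 200 / 88.4 = 2.262 mg/dL
CrCl = (140 − 24) × 50 / (72 × 2.262) × 0.85 = 5800.0 / 162.86 × 0.85 ≈ 30.3 mL/min
CrCl ≈ 30 mL/min.
beliprofen: 20–54 mL/min → 25% of 200 mg = 50 mg.
suvonavir: 25–44 mL/min → 67% of 600 mg = 402 mg.
Total = 50 + 402 = 452 mg.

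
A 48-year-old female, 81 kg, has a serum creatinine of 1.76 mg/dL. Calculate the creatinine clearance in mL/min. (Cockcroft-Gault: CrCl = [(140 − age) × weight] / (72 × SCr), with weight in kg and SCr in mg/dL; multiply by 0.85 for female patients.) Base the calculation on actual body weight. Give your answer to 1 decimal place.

50.0 mL/min

CrCl = (140 − 48) × 81 / (72 × 1.76) × 0.85 = 7452.0 / 126.72 × 0.85 ≈ 50.0 mL/min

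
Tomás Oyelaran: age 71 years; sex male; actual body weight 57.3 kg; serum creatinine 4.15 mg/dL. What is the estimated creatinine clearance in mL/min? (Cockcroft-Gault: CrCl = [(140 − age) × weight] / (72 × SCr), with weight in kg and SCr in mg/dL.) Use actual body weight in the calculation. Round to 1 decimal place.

13.2 mL/min

CrCl = (140 − 71) × 57.3 / (72 × 4.15) = 3953.7 / 298.80 ≈ 13.2 mL/min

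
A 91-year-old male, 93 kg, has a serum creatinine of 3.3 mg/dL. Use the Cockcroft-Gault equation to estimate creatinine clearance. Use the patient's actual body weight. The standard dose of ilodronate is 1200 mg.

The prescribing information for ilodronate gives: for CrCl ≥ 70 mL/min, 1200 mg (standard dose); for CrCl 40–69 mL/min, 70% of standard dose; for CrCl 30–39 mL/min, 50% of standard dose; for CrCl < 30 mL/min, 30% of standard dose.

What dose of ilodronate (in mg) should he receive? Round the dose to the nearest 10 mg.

CrCl = (140 − 91) × 93 / (72 × 3.3) = 4557.0 / 237.60 ≈ 19.2 mL/min
CrCl ≈ 19 mL/min → bracket < 30 mL/min.
30% of 1200 mg = 360 mg

360 mg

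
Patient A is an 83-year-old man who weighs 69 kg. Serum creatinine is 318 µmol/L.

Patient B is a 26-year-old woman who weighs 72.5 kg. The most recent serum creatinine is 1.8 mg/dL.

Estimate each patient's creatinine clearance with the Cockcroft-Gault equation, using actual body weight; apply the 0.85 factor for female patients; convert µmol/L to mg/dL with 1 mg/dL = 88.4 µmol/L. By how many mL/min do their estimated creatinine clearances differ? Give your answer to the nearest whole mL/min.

39 mL/min

Patient A: SCr = 318 / 88.4 = 3.597 mg/dL
Patient A: CrCl = (140 − 83) × 69 / (72 × 3.597) = 3933.0 / 258.98 ≈ 15.2 mL/min
Patient B: CrCl = (140 − 26) × 72.5 / (72 × 1.8) × 0.85 = 8265.0 / 129.60 × 0.85 ≈ 54.2 mL/min
|15.2 − 54.2| = 39.0 mL/min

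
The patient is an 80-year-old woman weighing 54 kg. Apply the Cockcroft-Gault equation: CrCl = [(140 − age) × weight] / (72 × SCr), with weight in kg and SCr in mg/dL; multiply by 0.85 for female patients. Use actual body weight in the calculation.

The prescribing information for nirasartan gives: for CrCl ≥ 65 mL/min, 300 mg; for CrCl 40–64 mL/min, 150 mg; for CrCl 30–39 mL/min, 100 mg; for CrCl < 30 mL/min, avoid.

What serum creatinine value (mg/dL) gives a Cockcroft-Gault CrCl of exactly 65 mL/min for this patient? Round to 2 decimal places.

0.59 mg/dL

Standard dose requires CrCl ≥ 65 mL/min.
Set (140 − 80) × 54 × 0.85 / (72 × SCr) = 65
SCr = (140 − 80) × 54 × 0.85 / (72 × 65) = 0.588 mg/dL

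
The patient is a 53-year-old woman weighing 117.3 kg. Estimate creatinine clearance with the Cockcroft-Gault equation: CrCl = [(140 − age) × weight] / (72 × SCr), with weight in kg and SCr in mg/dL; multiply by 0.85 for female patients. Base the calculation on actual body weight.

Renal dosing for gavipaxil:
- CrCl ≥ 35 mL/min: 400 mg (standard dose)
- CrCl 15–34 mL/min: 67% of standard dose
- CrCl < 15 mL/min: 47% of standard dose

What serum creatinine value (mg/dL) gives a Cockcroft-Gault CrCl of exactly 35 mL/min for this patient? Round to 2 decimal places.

Standard dose requires CrCl ≥ 35 mL/min.
Set (140 − 53) × 117.3 × 0.85 / (72 × SCr) = 35
SCr = (140 − 53) × 117.3 × 0.85 / (72 × 35) = 3.442 mg/dL

3.44 mg/dL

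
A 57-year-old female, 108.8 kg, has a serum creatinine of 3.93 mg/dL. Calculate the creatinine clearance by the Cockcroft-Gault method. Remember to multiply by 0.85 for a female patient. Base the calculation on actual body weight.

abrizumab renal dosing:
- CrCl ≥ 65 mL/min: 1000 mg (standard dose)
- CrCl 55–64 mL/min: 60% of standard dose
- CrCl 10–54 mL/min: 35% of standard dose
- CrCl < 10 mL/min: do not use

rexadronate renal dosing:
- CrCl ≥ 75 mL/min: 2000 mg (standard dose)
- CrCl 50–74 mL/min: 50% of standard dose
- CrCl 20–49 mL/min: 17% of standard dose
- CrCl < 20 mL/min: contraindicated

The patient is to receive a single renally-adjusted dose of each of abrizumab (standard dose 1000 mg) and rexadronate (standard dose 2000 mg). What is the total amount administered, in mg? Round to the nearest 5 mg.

690 mg

CrCl = (140 − 57) × 108.8 / (72 × 3.93) × 0.85 = 9030.4 / 282.96 × 0.85 ≈ 27.1 mL/min
CrCl ≈ 27 mL/min.
abrizumab: 10–54 mL/min → 35% of 1000 mg = 350 mg.
rexadronate: 20–49 mL/min → 17% of 2000 mg = 340 mg.
Total = 350 + 340 = 690 mg.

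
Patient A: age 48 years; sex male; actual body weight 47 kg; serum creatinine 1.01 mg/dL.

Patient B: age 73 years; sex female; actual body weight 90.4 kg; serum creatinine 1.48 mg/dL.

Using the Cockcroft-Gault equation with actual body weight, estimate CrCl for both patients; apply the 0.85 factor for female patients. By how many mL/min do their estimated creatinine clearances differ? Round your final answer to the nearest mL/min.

11 mL/min

Patient A: CrCl = (140 − 48) × 47 / (72 × 1.01) = 4324.0 / 72.72 ≈ 59.5 mL/min
Patient B: CrCl = (140 − 73) × 90.4 / (72 × 1.48) × 0.85 = 6056.8 / 106.56 × 0.85 ≈ 48.3 mL/min
|59.5 − 48.3| = 11.2 mL/min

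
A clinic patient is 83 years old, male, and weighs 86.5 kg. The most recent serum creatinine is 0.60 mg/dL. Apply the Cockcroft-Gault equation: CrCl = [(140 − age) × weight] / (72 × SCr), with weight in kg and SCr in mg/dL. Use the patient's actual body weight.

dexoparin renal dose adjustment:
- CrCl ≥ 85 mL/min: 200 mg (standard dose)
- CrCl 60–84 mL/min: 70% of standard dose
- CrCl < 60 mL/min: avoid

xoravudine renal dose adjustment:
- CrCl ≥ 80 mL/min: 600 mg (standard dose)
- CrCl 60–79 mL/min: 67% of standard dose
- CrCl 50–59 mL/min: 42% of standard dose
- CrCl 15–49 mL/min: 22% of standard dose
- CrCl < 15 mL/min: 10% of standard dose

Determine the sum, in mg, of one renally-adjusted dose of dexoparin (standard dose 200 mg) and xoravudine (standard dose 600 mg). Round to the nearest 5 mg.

800 mg

CrCl = (140 − 83) × 86.5 / (72 × 0.6) = 4930.5 / 43.20 ≈ 114.1 mL/min
CrCl ≈ 114 mL/min.
dexoparin: ≥ 85 mL/min → 100% of 200 mg = 200 mg.
xoravudine: ≥ 80 mL/min → 100% of 600 mg = 600 mg.
Total = 200 + 600 = 800 mg.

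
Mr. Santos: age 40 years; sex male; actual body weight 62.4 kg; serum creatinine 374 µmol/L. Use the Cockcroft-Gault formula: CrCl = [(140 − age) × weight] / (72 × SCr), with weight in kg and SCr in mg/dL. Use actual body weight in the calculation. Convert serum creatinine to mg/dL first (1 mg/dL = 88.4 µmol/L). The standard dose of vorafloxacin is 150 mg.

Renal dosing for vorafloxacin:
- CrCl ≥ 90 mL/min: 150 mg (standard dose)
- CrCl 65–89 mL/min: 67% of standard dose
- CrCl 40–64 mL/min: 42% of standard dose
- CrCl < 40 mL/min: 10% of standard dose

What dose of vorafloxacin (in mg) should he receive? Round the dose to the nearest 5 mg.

SCr = 374 / 88.4 = 4.231 mg/dL
CrCl = (140 − 40) × 62.4 / (72 × 4.231) = 6240.0 / 304.63 ≈ 20.5 mL/min
CrCl ≈ 20 mL/min → bracket < 40 mL/min.
10% of 150 mg = 15 mg

15 mg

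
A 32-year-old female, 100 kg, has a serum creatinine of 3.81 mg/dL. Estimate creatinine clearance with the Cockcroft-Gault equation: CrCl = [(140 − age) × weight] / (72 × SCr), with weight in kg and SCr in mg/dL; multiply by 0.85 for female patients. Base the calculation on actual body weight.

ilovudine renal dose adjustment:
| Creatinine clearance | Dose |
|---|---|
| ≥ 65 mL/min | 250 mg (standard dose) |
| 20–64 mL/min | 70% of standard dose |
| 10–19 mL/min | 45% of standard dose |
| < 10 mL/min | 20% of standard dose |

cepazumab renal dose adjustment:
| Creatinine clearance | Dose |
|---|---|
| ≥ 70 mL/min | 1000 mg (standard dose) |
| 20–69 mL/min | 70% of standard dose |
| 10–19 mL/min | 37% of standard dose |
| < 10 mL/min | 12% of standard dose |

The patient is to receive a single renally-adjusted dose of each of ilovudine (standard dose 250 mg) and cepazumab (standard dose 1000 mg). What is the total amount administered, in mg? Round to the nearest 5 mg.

875 mg

CrCl = (140 − 32) × 100 / (72 × 3.81) × 0.85 = 10800.0 / 274.32 × 0.85 ≈ 33.5 mL/min
CrCl ≈ 33 mL/min.
ilovudine: 20–64 mL/min → 70% of 250 mg = 175 mg.
cepazumab: 20–69 mL/min → 70% of 1000 mg = 700 mg.
Total = 175 + 700 = 875 mg.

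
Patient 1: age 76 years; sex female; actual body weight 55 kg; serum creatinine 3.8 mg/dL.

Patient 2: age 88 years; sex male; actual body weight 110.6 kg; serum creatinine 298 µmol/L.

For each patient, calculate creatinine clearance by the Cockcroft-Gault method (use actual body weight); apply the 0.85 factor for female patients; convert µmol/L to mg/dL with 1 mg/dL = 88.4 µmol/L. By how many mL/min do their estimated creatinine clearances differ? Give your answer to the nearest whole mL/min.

Patient 1: CrCl = (140 − 76) × 55 / (72 × 3.8) × 0.85 = 3520.0 / 273.60 × 0.85 ≈ 10.9 mL/min
Patient 2: SCr = 298 / 88.4 = 3.371 mg/dL
Patient 2: CrCl = (140 − 88) × 110.6 / (72 × 3.371) = 5751.2 / 242.71 ≈ 23.7 mL/min
|10.9 − 23.7| = 12.8 mL/min

13 mL/min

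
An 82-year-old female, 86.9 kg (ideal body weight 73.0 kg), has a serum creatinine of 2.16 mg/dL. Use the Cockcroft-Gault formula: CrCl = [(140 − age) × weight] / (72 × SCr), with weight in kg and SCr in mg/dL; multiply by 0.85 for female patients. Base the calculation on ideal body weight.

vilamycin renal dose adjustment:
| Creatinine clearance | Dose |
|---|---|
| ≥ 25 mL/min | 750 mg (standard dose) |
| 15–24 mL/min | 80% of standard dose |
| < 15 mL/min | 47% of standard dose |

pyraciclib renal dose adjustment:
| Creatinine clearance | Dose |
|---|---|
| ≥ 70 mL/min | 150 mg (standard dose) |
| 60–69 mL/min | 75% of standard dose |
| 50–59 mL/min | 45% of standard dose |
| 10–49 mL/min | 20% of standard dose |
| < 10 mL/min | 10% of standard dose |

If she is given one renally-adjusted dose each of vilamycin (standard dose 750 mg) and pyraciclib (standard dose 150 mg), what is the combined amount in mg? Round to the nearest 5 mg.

CrCl = (140 − 82) × 73 / (72 × 2.16) × 0.85 = 4234.0 / 155.52 × 0.85 ≈ 23.1 mL/min
CrCl ≈ 23 mL/min.
vilamycin: 15–24 mL/min → 80% of 750 mg = 600 mg.
pyraciclib: 10–49 mL/min → 20% of 150 mg = 30 mg.
Total = 600 + 30 = 630 mg.

630 mg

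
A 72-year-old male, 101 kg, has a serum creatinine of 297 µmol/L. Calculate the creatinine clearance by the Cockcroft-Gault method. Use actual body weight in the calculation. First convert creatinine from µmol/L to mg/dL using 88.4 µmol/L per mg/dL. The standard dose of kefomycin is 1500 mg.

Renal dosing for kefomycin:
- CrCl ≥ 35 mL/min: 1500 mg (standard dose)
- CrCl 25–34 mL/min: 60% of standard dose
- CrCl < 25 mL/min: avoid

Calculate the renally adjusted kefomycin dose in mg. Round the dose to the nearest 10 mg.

900 mg

SCr = 297 / 88.4 = 3.36 mg/dL
CrCl = (140 − 72) × 101 / (72 × 3.36) = 6868.0 / 241.92 ≈ 28.4 mL/min
CrCl ≈ 28 mL/min → bracket 25–34 mL/min.
60% of 1500 mg = 900 mg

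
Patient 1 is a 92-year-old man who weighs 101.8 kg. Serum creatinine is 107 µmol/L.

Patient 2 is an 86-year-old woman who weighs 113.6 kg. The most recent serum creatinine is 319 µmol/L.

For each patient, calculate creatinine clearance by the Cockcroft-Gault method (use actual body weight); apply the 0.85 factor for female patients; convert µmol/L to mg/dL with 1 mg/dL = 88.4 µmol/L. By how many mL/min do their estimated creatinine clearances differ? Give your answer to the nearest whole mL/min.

Patient 1: SCr = 107 / 88.4 = 1.21 mg/dL
Patient 1: CrCl = (140 − 92) × 101.8 / (72 × 1.21) = 4886.4 / 87.12 ≈ 56.1 mL/min
Patient 2: SCr = 319 / 88.4 = 3.609 mg/dL
Patient 2: CrCl = (140 − 86) × 113.6 / (72 × 3.609) × 0.85 = 6134.4 / 259.85 × 0.85 ≈ 20.1 mL/min
|56.1 − 20.1| = 36.0 mL/min

36 mL/min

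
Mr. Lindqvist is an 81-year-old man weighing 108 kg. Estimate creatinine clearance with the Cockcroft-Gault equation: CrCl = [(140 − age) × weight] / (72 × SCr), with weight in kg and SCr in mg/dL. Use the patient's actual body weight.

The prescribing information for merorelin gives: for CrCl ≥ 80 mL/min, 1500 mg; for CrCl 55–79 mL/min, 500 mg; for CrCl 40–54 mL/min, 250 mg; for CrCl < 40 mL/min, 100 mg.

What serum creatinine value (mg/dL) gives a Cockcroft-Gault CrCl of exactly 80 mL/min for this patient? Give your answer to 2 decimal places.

1.11 mg/dL

Standard dose requires CrCl ≥ 80 mL/min.
Set (140 − 81) × 108 / (72 × SCr) = 80
SCr = (140 − 81) × 108 / (72 × 80) = 1.106 mg/dL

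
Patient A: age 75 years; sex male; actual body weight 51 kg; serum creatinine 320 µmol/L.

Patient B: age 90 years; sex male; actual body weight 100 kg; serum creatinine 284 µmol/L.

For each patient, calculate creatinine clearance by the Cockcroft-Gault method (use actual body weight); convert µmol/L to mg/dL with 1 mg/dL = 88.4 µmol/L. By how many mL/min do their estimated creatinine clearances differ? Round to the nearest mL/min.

9 mL/min

Patient A: SCr = 320 / 88.4 = 3.62 mg/dL
Patient A: CrCl = (140 − 75) × 51 / (72 × 3.62) = 3315.0 / 260.64 ≈ 12.7 mL/min
Patient B: SCr = 284 / 88.4 = 3.213 mg/dL
Patient B: CrCl = (140 − 90) × 100 / (72 × 3.213) = 5000.0 / 231.34 ≈ 21.6 mL/min
|12.7 − 21.6| = 8.9 mL/min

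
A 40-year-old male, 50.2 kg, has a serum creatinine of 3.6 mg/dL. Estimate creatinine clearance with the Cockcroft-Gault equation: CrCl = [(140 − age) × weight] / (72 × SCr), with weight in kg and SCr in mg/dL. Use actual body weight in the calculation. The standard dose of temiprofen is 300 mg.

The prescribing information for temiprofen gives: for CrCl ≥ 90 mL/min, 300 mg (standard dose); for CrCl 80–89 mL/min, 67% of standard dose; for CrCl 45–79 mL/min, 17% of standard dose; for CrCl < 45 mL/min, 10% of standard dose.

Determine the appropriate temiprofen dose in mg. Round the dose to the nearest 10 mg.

CrCl = (140 − 40) × 50.2 / (72 × 3.6) = 5020.0 / 259.20 ≈ 19.4 mL/min
CrCl ≈ 19 mL/min → bracket < 45 mL/min.
10% of 300 mg = 30 mg

30 mg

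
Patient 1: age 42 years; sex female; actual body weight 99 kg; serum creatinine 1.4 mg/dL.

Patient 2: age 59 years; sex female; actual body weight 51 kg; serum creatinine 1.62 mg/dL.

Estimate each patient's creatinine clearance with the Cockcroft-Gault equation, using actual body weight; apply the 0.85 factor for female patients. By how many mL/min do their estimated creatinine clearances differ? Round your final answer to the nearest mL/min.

Patient 1: CrCl = (140 − 42) × 99 / (72 × 1.4) × 0.85 = 9702.0 / 100.80 × 0.85 ≈ 81.8 mL/min
Patient 2: CrCl = (140 − 59) × 51 / (72 × 1.62) × 0.85 = 4131.0 / 116.64 × 0.85 ≈ 30.1 mL/min
|81.8 − 30.1| = 51.7 mL/min

52 mL/min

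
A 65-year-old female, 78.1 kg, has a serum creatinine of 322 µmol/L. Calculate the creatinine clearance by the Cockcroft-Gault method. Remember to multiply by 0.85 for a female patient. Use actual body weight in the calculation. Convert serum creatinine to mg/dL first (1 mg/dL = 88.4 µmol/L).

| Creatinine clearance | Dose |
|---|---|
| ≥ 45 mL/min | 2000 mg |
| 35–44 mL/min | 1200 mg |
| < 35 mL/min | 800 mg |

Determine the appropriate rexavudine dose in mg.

800 mg

SCr = 322 / 88.4 = 3.643 mg/dL
CrCl = (140 − 65) × 78.1 / (72 × 3.643) × 0.85 = 5857.5 / 262.30 × 0.85 ≈ 19.0 mL/min
CrCl ≈ 19 mL/min → bracket < 35 mL/min.
Dose for this bracket: 800 mg.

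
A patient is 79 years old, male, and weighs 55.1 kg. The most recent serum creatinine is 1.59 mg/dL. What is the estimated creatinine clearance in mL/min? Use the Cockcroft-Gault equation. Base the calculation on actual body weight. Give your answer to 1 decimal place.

29.4 mL/min

CrCl = (140 − 79) × 55.1 / (72 × 1.59) = 3361.1 / 114.48 ≈ 29.4 mL/min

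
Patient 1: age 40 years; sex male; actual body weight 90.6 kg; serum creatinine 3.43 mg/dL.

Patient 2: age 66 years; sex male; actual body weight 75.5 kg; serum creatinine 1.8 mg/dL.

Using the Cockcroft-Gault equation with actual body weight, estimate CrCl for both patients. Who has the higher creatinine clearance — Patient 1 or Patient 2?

Patient 2

Patient 1: CrCl = (140 − 40) × 90.6 / (72 × 3.43) = 9060.0 / 246.96 ≈ 36.7 mL/min
Patient 2: CrCl = (140 − 66) × 75.5 / (72 × 1.8) = 5587.0 / 129.60 ≈ 43.1 mL/min
36.7 vs 43.1 mL/min → Patient 2 is higher.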